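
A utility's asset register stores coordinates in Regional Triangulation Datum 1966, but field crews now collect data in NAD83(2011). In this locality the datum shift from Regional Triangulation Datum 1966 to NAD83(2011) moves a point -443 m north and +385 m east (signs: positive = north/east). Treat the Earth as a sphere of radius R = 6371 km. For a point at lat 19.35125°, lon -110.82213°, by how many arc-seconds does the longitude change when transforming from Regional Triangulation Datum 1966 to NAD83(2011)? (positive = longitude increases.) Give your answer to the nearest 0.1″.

At latitude 19.35125°, cos φ = 0.943505.
One radian of longitude at latitude φ spans R cos φ, so Δλ = ΔE / (R cos φ) = 385.0 / (6371000 × 0.943505) = 6.4048e-05 rad = 13.211″.

Δλ = 13.2″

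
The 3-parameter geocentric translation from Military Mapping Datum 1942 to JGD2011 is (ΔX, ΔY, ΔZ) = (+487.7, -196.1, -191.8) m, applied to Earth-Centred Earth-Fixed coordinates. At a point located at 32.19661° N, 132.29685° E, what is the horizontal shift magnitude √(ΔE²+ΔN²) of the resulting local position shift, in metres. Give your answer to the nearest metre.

246 m

At φ = 32.19661°, λ = 132.29685°: sin φ = 0.532826, cos φ = 0.846225, sin λ = 0.739668, cos λ = -0.672972.
ΔE = −sin λ·ΔX + cos λ·ΔY = −(0.739668)·(487.7) + (-0.672972)·(-196.1) = -228.77 m.
ΔN = −sin φ cos λ·ΔX − sin φ sin λ·ΔY + cos φ·ΔZ = −(0.532826)(-0.672972)(487.7) − (0.532826)(0.739668)(-196.1) + (0.846225)(-191.8) = 89.86 m.
Horizontal magnitude = √(ΔE² + ΔN²) = √((-228.77)² + 89.86²) = 245.78 m.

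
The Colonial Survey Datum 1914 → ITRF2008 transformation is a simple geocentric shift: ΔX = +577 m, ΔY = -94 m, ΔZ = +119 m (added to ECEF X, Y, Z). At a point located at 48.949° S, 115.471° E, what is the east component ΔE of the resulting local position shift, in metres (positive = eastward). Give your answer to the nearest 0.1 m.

ΔE = -480.5 m

The local east axis at (φ, λ) is (−sin λ, cos λ, 0), so ΔE = −sin(115.471°)·577 + cos(115.471°)·(-94) = -480.49 m.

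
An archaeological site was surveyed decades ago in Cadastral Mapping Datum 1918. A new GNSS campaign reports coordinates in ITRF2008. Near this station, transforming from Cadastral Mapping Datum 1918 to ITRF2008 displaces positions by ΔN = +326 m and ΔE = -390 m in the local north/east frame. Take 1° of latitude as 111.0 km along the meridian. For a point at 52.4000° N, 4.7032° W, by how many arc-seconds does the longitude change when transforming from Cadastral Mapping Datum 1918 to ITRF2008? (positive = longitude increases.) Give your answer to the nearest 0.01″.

At latitude 52.4000°, cos φ = 0.610145.
1° of longitude at this latitude = 111.0 × cos φ = 67.73 km, so Δλ = -390.0 / 67726.1 = -0.0057585° = -20.731″.

Δλ = -20.73″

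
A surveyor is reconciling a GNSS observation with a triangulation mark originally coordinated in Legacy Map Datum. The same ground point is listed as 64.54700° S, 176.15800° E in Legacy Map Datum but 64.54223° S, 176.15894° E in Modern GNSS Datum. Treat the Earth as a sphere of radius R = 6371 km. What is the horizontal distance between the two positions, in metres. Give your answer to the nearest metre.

532 m

Δφ = -64.54223° − -64.54700° = +0.00477°; Δλ = 176.15894° − 176.15800° = +0.00094°.
1° along a meridian = πR/180 = 111195 m.
ΔN = Δφ × 111195 = 530.4 m; ΔE = Δλ × 111195 × cos(-64.54700°) = +0.00094 × 111195 × 0.429771 = 44.9 m.
Distance = √(ΔE² + ΔN²) = √(44.9² + 530.4²) = 532.3 m.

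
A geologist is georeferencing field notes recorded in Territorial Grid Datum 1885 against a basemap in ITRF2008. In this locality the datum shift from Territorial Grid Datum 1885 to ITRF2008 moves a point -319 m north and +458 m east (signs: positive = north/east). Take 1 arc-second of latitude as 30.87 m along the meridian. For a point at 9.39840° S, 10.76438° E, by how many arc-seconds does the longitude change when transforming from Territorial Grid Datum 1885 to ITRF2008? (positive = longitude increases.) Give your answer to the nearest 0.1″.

At latitude -9.39840°, cos φ = 0.986577.
1″ of longitude at this latitude = 30.87 × cos φ = 30.4556 m, so Δλ = 458.0 / 30.4556 = 15.038″.

Δλ = 15.0″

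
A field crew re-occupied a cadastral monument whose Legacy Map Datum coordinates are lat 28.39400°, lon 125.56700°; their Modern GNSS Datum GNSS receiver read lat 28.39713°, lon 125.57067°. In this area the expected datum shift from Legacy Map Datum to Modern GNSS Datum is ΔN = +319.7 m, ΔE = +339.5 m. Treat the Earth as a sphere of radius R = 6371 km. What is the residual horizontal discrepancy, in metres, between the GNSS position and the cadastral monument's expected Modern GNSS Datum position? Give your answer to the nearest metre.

34 m

Observed coordinate differences: Δφ = +0.00313°, Δλ = +0.00367°.
Converting to metres (1° lat = 111195 m, cos φ = 0.879698): observed ΔN = 348.0 m, observed ΔE = 359.0 m.
Subtracting the expected shift leaves a residual of 348.0 − (319.7) = 28.3 m north and 359.0 − (339.5) = 19.5 m east.
Residual distance = √(28.3² + 19.5²) = 34.4 m.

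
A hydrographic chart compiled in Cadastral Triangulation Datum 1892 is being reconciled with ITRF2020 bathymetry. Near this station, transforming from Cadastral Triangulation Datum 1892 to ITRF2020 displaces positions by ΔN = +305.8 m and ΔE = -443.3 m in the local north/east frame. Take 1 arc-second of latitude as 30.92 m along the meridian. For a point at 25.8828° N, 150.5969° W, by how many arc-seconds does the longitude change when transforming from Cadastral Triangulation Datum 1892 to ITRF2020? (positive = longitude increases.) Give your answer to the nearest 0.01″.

Δλ = -15.94″

At latitude 25.8828°, cos φ = 0.899689.
1″ of longitude at this latitude = 30.92 × cos φ = 27.8184 m, so Δλ = -443.3 / 27.8184 = -15.936″.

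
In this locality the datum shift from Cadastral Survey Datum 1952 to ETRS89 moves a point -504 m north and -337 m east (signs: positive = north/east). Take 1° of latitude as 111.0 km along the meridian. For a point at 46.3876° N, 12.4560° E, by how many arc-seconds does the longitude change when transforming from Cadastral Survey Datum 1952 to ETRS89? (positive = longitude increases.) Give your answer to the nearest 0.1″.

Δλ = -15.8″

At latitude 46.3876°, cos φ = 0.689776.
1° of longitude at this latitude = 111.0 × cos φ = 76.57 km, so Δλ = -337.0 / 76565.2 = -0.0044015° = -15.845″.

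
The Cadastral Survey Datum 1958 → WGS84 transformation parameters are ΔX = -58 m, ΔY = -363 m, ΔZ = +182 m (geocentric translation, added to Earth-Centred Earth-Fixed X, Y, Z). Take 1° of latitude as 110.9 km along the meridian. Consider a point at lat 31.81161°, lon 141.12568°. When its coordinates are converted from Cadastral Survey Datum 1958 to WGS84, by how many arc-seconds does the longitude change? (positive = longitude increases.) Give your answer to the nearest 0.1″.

sin φ = 0.527128, cos φ = 0.849786, sin λ = 0.627614, cos λ = -0.778525.
East component: ΔE = −sin λ·ΔX + cos λ·ΔY = −(0.627614)(-58) + (-0.778525)(-363) = 319.01 m.
1° of latitude spans 110900 m; at latitude φ, 1° of longitude spans that × cos φ = 94241.3 m, so Δλ = 319.01 / 94241.3 × 3600 = 12.186″.

Δλ = 12.2″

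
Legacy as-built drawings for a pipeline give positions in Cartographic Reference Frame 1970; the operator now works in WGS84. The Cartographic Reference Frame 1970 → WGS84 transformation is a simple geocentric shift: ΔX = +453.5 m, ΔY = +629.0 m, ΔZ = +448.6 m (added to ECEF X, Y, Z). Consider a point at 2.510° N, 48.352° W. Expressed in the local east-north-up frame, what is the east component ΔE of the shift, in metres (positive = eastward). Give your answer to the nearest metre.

At φ = 2.510°, λ = -48.352°: sin φ = 0.043794, cos φ = 0.999041, sin λ = -0.747242, cos λ = 0.664552.
ΔE = −sin λ·ΔX + cos λ·ΔY = −(-0.747242)·(453.5) + (0.664552)·(629.0) = 756.88 m.

ΔE = 757 m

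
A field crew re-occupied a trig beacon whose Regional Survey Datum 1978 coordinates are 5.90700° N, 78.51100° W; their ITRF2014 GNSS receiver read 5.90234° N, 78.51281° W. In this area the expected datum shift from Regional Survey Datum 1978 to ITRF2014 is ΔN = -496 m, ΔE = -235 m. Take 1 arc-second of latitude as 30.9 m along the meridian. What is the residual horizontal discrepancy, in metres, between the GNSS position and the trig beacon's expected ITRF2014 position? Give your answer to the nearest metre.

Observed coordinate differences: Δφ = -0.00466°, Δλ = -0.00181°.
Converting to metres (1° lat = 111240 m, cos φ = 0.994690): observed ΔN = -518.4 m, observed ΔE = -200.3 m.
Subtracting the expected shift leaves a residual of -518.4 − (-496) = -22.4 m north and -200.3 − (-235) = 34.7 m east.
Residual distance = √((-22.4)² + 34.7²) = 41.3 m.

41 m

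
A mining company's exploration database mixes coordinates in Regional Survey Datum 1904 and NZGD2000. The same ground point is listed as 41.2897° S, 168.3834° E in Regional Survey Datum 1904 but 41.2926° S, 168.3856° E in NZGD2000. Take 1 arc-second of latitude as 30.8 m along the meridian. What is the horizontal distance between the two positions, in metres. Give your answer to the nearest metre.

Δφ = -41.2926° − -41.2897° = -0.0029°; Δλ = 168.3856° − 168.3834° = +0.0022°.
1° of latitude = 3600 × 30.80 = 110880 m.
ΔN = Δφ × 110880 = -321.6 m; ΔE = Δλ × 110880 × cos(-41.2897°) = +0.0022 × 110880 × 0.751383 = 183.3 m.
Distance = √(ΔE² + ΔN²) = √(183.3² + (-321.6)²) = 370.1 m.

370 m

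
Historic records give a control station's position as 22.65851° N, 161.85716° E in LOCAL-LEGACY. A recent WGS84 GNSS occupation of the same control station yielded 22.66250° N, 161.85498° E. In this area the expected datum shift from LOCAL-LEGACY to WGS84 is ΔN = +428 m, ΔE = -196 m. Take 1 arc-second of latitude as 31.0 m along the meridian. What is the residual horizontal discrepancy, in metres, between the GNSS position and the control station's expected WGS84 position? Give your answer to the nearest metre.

Observed coordinate differences: Δφ = +0.00399°, Δλ = -0.00218°.
Converting to metres (1° lat = 111600 m, cos φ = 0.922817): observed ΔN = 445.3 m, observed ΔE = -224.5 m.
Subtracting the expected shift leaves a residual of 445.3 − (428) = 17.3 m north and -224.5 − (-196) = -28.5 m east.
Residual distance = √(17.3² + (-28.5)²) = 33.3 m.

33 m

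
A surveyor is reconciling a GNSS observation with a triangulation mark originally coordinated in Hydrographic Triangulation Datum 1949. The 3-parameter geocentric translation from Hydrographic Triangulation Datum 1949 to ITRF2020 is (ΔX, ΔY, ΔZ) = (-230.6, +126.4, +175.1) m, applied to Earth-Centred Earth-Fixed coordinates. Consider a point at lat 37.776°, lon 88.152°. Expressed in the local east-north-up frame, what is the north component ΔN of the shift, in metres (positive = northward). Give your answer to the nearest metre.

ΔN = 66 m

At φ = 37.776°, λ = 88.152°: sin φ = 0.612576, cos φ = 0.790412, sin λ = 0.999480, cos λ = 0.032248.
ΔN = −sin φ cos λ·ΔX − sin φ sin λ·ΔY + cos φ·ΔZ = −(0.612576)(0.032248)(-230.6) − (0.612576)(0.999480)(126.4) + (0.790412)(175.1) = 65.57 m.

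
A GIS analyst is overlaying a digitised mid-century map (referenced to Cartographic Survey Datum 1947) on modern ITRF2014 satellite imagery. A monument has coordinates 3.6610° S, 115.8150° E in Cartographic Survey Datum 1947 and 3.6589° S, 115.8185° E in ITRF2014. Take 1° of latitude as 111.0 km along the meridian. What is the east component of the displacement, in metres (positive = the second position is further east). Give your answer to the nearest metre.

ΔE = 388 m

Δφ = -3.6589° − -3.6610° = +0.0021°; Δλ = 115.8185° − 115.8150° = +0.0035°.
ΔN = Δφ × 111000 = 233.1 m; ΔE = Δλ × 111000 × cos(-3.6610°) = +0.0035 × 111000 × 0.997959 = 387.7 m.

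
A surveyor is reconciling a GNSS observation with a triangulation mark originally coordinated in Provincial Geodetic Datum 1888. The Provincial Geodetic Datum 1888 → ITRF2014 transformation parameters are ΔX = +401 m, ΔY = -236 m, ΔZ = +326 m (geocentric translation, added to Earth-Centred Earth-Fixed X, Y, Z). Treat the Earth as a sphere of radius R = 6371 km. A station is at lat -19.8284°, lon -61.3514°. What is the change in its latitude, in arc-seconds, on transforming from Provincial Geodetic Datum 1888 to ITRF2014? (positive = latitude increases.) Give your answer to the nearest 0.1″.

Δφ = 14.3″

sin φ = -0.339204, cos φ = 0.940713, sin λ = -0.877577, cos λ = 0.479436.
North component: ΔN = −sin φ cos λ·ΔX − sin φ sin λ·ΔY + cos φ·ΔZ = −(-0.339204)(0.479436)(401) − (-0.339204)(-0.877577)(-236) + (0.940713)(326) = 442.14 m.
1° of latitude spans πR/180 = 111195 m, so Δφ = 442.14 / 111195 × 3600 = 14.314″.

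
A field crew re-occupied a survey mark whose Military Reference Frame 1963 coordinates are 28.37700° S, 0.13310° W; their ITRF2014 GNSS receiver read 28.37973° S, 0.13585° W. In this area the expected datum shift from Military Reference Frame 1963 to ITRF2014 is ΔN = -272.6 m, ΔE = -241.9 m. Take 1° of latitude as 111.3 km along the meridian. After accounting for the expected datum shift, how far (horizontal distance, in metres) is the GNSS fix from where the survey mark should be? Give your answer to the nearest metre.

Observed coordinate differences: Δφ = -0.00273°, Δλ = -0.00275°.
Converting to metres (1° lat = 111300 m, cos φ = 0.879839): observed ΔN = -303.8 m, observed ΔE = -269.3 m.
Subtracting the expected shift leaves a residual of -303.8 − (-272.6) = -31.2 m north and -269.3 − (-241.9) = -27.4 m east.
Residual distance = √((-31.2)² + (-27.4)²) = 41.6 m.

42 m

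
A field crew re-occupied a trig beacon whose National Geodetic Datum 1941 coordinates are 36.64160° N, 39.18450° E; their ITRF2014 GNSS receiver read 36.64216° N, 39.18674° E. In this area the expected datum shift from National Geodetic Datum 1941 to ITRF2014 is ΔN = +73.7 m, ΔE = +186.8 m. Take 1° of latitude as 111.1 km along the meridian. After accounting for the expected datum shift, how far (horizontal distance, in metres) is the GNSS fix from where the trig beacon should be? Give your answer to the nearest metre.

Observed coordinate differences: Δφ = +0.00056°, Δλ = +0.00224°.
Converting to metres (1° lat = 111100 m, cos φ = 0.802384): observed ΔN = 62.2 m, observed ΔE = 199.7 m.
Subtracting the expected shift leaves a residual of 62.2 − (73.7) = -11.5 m north and 199.7 − (186.8) = 12.9 m east.
Residual distance = √((-11.5)² + 12.9²) = 17.3 m.

17 m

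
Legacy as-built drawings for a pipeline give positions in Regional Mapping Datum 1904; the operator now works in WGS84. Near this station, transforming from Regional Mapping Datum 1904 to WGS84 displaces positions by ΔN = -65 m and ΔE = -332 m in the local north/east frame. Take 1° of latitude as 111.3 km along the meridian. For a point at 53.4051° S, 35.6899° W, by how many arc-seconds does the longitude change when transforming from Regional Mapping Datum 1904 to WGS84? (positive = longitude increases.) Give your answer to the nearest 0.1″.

Δλ = -18.0″

At latitude -53.4051°, cos φ = 0.596153.
1° of longitude at this latitude = 111.3 × cos φ = 66.35 km, so Δλ = -332.0 / 66351.9 = -0.0050036° = -18.013″.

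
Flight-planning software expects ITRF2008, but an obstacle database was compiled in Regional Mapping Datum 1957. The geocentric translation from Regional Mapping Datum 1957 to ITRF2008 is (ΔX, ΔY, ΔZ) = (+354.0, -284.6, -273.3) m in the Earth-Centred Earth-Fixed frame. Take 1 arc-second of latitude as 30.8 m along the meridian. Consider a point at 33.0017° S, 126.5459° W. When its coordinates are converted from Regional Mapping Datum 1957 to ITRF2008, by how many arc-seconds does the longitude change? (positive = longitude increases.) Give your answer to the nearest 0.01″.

sin φ = -0.544664, cos φ = 0.838654, sin λ = -0.803380, cos λ = -0.595467.
East component: ΔE = −sin λ·ΔX + cos λ·ΔY = −(-0.803380)(354.0) + (-0.595467)(-284.6) = 453.87 m.
1° of latitude spans 3600 × 30.80 = 110880 m; at latitude φ, 1° of longitude spans that × cos φ = 92990.0 m, so Δλ = 453.87 / 92990.0 × 3600 = 17.571″.

Δλ = 17.57″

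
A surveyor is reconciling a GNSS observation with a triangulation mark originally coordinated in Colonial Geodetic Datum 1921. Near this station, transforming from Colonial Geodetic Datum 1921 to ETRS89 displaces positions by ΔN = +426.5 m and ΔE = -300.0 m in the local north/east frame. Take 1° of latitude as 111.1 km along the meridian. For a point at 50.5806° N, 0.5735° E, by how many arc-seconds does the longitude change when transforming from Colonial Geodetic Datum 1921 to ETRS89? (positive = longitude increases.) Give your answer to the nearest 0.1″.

Δλ = -15.3″

At latitude 50.5806°, cos φ = 0.634992.
1° of longitude at this latitude = 111.1 × cos φ = 70.55 km, so Δλ = -300.0 / 70547.6 = -0.0042524° = -15.309″.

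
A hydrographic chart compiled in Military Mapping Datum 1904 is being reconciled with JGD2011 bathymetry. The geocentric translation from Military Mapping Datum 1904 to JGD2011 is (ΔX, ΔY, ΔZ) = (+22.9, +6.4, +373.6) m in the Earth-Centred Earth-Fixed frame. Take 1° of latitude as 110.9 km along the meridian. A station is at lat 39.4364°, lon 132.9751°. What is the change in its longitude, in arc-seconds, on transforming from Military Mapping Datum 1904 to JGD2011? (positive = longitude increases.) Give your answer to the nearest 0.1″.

sin φ = 0.635221, cos φ = 0.772330, sin λ = 0.731650, cos λ = -0.681680.
East component: ΔE = −sin λ·ΔX + cos λ·ΔY = −(0.731650)(22.9) + (-0.681680)(6.4) = -21.12 m.
1° of latitude spans 110900 m; at latitude φ, 1° of longitude spans that × cos φ = 85651.4 m, so Δλ = -21.12 / 85651.4 × 3600 = -0.888″.

Δλ = -0.9″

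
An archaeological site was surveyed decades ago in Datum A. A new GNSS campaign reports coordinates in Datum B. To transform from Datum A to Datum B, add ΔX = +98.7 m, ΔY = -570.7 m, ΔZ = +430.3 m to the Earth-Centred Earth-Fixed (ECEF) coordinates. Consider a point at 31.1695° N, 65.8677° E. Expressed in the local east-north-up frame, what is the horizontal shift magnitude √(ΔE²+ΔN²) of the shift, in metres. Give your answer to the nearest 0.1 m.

At φ = 31.1695°, λ = 65.8677°: sin φ = 0.517572, cos φ = 0.855640, sin λ = 0.912604, cos λ = 0.408845.
ΔE = −sin λ·ΔX + cos λ·ΔY = −(0.912604)·(98.7) + (0.408845)·(-570.7) = -323.40 m.
ΔN = −sin φ cos λ·ΔX − sin φ sin λ·ΔY + cos φ·ΔZ = −(0.517572)(0.408845)(98.7) − (0.517572)(0.912604)(-570.7) + (0.855640)(430.3) = 616.86 m.
Horizontal magnitude = √(ΔE² + ΔN²) = √((-323.40)² + 616.86²) = 696.49 m.

696.5 m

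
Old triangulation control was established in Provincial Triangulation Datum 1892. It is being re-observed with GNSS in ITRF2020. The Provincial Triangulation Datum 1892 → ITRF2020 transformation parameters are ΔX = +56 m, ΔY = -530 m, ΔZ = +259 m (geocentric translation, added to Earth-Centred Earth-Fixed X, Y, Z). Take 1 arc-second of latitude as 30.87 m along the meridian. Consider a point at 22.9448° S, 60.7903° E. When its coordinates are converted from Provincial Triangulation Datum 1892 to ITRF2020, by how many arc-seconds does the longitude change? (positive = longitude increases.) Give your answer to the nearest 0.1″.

Δλ = -10.8″

sin φ = -0.389844, cos φ = 0.920881, sin λ = 0.872839, cos λ = 0.488007.
East component: ΔE = −sin λ·ΔX + cos λ·ΔY = −(0.872839)(56) + (0.488007)(-530) = -307.52 m.
1° of latitude spans 3600 × 30.87 = 111132 m; at latitude φ, 1° of longitude spans that × cos φ = 102339.3 m, so Δλ = -307.52 / 102339.3 × 3600 = -10.818″.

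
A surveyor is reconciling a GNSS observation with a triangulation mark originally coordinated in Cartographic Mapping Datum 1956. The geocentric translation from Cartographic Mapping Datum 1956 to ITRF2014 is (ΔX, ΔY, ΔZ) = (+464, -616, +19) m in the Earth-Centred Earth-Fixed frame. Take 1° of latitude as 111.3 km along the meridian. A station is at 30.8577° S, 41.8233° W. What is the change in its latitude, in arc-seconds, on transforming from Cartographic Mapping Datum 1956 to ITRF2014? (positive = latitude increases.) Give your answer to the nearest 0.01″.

sin φ = -0.512908, cos φ = 0.858444, sin λ = -0.666836, cos λ = 0.745205.
North component: ΔN = −sin φ cos λ·ΔX − sin φ sin λ·ΔY + cos φ·ΔZ = −(-0.512908)(0.745205)(464) − (-0.512908)(-0.666836)(-616) + (0.858444)(19) = 404.35 m.
1° of latitude spans 111300 m, so Δφ = 404.35 / 111300 × 3600 = 13.079″.

Δφ = 13.08″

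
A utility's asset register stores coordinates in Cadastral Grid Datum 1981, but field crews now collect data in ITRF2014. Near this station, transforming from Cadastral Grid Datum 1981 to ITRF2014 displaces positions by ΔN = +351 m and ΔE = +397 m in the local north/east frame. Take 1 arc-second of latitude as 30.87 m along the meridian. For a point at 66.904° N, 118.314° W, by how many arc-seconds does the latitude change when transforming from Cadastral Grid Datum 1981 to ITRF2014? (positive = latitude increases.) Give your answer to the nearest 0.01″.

1″ of latitude = 30.87 m, so Δφ = 351.0 / 30.87 = 11.370″.

Δφ = 11.37″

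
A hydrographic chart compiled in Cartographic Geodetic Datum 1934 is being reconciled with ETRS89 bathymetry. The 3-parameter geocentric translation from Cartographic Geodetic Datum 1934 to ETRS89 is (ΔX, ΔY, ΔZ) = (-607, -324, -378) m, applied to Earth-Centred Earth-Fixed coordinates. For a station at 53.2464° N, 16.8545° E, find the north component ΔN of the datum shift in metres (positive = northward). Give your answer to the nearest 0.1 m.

ΔN = 314.5 m

At φ = 53.2464°, λ = 16.8545°: sin φ = 0.801216, cos φ = 0.598375, sin λ = 0.289942, cos λ = 0.957044.
ΔN = −sin φ cos λ·ΔX − sin φ sin λ·ΔY + cos φ·ΔZ = −(0.801216)(0.957044)(-607) − (0.801216)(0.289942)(-324) + (0.598375)(-378) = 314.53 m.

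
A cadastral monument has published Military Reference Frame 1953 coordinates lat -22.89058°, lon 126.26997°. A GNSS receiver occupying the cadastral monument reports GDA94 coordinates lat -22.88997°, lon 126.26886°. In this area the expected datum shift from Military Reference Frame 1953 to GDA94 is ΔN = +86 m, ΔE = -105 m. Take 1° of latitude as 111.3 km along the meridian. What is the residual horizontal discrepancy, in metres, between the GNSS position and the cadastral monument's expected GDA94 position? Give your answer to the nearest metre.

Observed coordinate differences: Δφ = +0.00061°, Δλ = -0.00111°.
Converting to metres (1° lat = 111300 m, cos φ = 0.921249): observed ΔN = 67.9 m, observed ΔE = -113.8 m.
Subtracting the expected shift leaves a residual of 67.9 − (86) = -18.1 m north and -113.8 − (-105) = -8.8 m east.
Residual distance = √((-18.1)² + (-8.8)²) = 20.1 m.

20 m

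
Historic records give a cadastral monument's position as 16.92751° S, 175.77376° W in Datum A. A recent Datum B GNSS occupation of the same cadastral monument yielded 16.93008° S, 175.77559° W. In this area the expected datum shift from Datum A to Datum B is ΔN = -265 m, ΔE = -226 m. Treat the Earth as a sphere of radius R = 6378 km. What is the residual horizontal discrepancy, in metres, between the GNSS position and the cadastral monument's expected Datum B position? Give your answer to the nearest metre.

Observed coordinate differences: Δφ = -0.00257°, Δλ = -0.00183°.
Converting to metres (1° lat = 111317 m, cos φ = 0.956674): observed ΔN = -286.1 m, observed ΔE = -194.9 m.
Subtracting the expected shift leaves a residual of -286.1 − (-265) = -21.1 m north and -194.9 − (-226) = 31.1 m east.
Residual distance = √((-21.1)² + 31.1²) = 37.6 m.

38 m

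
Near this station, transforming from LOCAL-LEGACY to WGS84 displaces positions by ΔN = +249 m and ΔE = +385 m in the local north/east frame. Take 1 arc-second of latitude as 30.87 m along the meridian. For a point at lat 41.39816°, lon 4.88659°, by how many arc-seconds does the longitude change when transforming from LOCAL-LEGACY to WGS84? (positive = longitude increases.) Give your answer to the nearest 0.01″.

Δλ = 16.63″

At latitude 41.39816°, cos φ = 0.750132.
1″ of longitude at this latitude = 30.87 × cos φ = 23.1566 m, so Δλ = 385.0 / 23.1566 = 16.626″.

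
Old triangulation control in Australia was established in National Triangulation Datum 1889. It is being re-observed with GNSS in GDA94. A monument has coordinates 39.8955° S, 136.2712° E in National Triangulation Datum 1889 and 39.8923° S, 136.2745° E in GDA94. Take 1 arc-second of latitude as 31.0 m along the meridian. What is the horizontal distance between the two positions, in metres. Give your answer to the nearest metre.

455 m

Δφ = -39.8923° − -39.8955° = +0.0032°; Δλ = 136.2745° − 136.2712° = +0.0033°.
1° of latitude = 3600 × 31.00 = 111600 m.
ΔN = Δφ × 111600 = 357.1 m; ΔE = Δλ × 111600 × cos(-39.8955°) = +0.0033 × 111600 × 0.767216 = 282.6 m.
Distance = √(ΔE² + ΔN²) = √(282.6² + 357.1²) = 455.4 m.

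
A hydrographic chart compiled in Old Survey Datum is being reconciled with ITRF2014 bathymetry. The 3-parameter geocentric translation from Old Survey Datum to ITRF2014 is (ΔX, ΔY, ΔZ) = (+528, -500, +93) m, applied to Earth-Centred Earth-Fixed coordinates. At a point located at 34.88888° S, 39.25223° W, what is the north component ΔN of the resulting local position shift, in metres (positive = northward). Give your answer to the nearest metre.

The local north axis is (−sin φ cos λ, −sin φ sin λ, cos φ), giving ΔN = 233.866 + 180.958 + 76.284 = 491.11 m.

ΔN = 491 m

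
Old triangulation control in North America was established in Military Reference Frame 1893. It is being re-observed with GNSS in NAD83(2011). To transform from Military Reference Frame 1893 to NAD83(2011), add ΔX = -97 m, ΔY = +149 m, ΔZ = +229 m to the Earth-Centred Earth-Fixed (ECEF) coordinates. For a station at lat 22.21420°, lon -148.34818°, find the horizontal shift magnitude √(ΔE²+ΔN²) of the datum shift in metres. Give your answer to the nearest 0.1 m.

275.4 m

The local east axis at (φ, λ) is (−sin λ, cos λ, 0), so ΔE = −sin(-148.34818°)·(-97) + cos(-148.34818°)·149 = -177.74 m.
The local north axis is (−sin φ cos λ, −sin φ sin λ, cos φ), giving ΔN = -31.218 + 29.561 + 212.003 = 210.35 m.
Horizontal magnitude = √(ΔE² + ΔN²) = √((-177.74)² + 210.35²) = 275.38 m.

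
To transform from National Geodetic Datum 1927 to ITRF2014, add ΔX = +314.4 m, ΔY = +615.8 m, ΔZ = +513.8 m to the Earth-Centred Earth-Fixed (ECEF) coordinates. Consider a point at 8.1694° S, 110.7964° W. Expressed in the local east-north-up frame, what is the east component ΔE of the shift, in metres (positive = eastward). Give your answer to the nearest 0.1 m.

At φ = -8.1694°, λ = -110.7964°: sin φ = -0.142100, cos φ = 0.989852, sin λ = -0.934848, cos λ = -0.355048.
ΔE = −sin λ·ΔX + cos λ·ΔY = −(-0.934848)·(314.4) + (-0.355048)·(615.8) = 75.28 m.

ΔE = 75.3 m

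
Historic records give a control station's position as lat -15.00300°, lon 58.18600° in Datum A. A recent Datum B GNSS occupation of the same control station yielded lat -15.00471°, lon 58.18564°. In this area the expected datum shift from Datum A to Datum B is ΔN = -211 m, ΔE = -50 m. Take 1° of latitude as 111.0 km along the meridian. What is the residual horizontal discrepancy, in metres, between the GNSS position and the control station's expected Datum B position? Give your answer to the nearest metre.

24 m

Observed coordinate differences: Δφ = -0.00171°, Δλ = -0.00036°.
Converting to metres (1° lat = 111000 m, cos φ = 0.965912): observed ΔN = -189.8 m, observed ΔE = -38.6 m.
Subtracting the expected shift leaves a residual of -189.8 − (-211) = 21.2 m north and -38.6 − (-50) = 11.4 m east.
Residual distance = √(21.2² + 11.4²) = 24.1 m.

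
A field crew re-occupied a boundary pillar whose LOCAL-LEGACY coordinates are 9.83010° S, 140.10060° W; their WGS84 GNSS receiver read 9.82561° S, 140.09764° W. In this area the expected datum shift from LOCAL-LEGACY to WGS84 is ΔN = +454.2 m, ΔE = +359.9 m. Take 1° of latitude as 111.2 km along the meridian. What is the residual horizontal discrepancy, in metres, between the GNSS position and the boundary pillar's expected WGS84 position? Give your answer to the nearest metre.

57 m

Observed coordinate differences: Δφ = +0.00449°, Δλ = +0.00296°.
Converting to metres (1° lat = 111200 m, cos φ = 0.985318): observed ΔN = 499.3 m, observed ΔE = 324.3 m.
Subtracting the expected shift leaves a residual of 499.3 − (454.2) = 45.1 m north and 324.3 − (359.9) = -35.6 m east.
Residual distance = √(45.1² + (-35.6)²) = 57.4 m.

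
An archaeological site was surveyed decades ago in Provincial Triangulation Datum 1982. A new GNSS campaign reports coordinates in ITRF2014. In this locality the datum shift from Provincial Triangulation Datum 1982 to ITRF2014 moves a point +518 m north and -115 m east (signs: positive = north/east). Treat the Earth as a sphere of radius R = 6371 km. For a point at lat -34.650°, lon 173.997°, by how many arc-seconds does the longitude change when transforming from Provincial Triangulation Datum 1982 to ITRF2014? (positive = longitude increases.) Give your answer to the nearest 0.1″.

At latitude -34.650°, cos φ = 0.822641.
One radian of longitude at latitude φ spans R cos φ, so Δλ = ΔE / (R cos φ) = -115.0 / (6371000 × 0.822641) = -2.1942e-05 rad = -4.526″.

Δλ = -4.5″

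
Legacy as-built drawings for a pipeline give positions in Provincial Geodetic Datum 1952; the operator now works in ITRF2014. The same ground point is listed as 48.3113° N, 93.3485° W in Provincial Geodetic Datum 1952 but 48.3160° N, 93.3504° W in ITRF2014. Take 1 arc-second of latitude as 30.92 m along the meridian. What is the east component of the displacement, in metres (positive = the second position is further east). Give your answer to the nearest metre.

ΔE = -141 m

Δφ = 48.3160° − 48.3113° = +0.0047°; Δλ = -93.3504° − -93.3485° = -0.0019°.
1° of latitude = 3600 × 30.92 = 111312 m.
ΔN = Δφ × 111312 = 523.2 m; ΔE = Δλ × 111312 × cos(48.3113°) = -0.0019 × 111312 × 0.665083 = -140.7 m.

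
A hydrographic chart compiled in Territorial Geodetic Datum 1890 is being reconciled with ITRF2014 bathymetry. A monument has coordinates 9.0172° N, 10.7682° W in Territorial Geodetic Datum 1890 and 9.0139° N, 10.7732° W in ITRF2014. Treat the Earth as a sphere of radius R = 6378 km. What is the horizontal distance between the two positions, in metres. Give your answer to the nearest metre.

661 m

Δφ = 9.0139° − 9.0172° = -0.0033°; Δλ = -10.7732° − -10.7682° = -0.0050°.
1° along a meridian = πR/180 = 111317 m.
ΔN = Δφ × 111317 = -367.3 m; ΔE = Δλ × 111317 × cos(9.0172°) = -0.0050 × 111317 × 0.987641 = -549.7 m.
Distance = √(ΔE² + ΔN²) = √((-549.7)² + (-367.3)²) = 661.2 m.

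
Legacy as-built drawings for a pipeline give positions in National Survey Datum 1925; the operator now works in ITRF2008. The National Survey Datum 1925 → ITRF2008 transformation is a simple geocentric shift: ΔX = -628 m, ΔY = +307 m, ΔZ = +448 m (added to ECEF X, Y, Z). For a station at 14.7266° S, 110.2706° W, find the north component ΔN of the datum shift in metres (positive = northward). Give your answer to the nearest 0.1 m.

At φ = -14.7266°, λ = -110.2706°: sin φ = -0.254207, cos φ = 0.967150, sin λ = -0.938067, cos λ = -0.346454.
ΔN = −sin φ cos λ·ΔX − sin φ sin λ·ΔY + cos φ·ΔZ = −(-0.254207)(-0.346454)(-628) − (-0.254207)(-0.938067)(307) + (0.967150)(448) = 415.38 m.

ΔN = 415.4 m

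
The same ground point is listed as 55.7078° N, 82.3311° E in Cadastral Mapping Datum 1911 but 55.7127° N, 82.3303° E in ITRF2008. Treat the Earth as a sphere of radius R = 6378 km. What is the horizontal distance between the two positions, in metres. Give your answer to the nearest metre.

Δφ = 55.7127° − 55.7078° = +0.0049°; Δλ = 82.3303° − 82.3311° = -0.0008°.
1° along a meridian = πR/180 = 111317 m.
ΔN = Δφ × 111317 = 545.5 m; ΔE = Δλ × 111317 × cos(55.7078°) = -0.0008 × 111317 × 0.563414 = -50.2 m.
Distance = √(ΔE² + ΔN²) = √((-50.2)² + 545.5²) = 547.8 m.

548 m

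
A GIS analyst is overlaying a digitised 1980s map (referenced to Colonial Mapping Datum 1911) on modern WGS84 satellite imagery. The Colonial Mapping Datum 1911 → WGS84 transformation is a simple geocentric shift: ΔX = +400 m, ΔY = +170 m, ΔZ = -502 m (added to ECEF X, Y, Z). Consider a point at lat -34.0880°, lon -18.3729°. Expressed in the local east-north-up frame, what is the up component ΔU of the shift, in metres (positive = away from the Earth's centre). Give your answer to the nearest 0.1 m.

ΔU = 551.4 m

The local up (radial) axis is (cos φ cos λ, cos φ sin λ, sin φ), giving ΔU = 314.385 − 44.377 + 281.354 = 551.36 m.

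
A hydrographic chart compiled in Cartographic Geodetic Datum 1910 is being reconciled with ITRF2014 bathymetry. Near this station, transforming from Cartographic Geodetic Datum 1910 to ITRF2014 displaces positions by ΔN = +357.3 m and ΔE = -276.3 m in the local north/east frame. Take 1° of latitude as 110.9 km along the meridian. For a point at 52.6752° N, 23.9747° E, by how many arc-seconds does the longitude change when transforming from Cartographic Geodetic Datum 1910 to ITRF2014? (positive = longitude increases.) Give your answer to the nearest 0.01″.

At latitude 52.6752°, cos φ = 0.606333.
1° of longitude at this latitude = 110.9 × cos φ = 67.24 km, so Δλ = -276.3 / 67242.3 = -0.0041090° = -14.792″.

Δλ = -14.79″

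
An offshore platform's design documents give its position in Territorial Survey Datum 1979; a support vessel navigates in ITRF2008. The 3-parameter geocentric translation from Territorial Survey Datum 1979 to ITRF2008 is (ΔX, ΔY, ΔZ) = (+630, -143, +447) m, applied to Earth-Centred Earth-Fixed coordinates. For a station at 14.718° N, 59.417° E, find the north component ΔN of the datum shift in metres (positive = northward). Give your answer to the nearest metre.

ΔN = 382 m

At φ = 14.718°, λ = 59.417°: sin φ = 0.254062, cos φ = 0.967188, sin λ = 0.860893, cos λ = 0.508786.
ΔN = −sin φ cos λ·ΔX − sin φ sin λ·ΔY + cos φ·ΔZ = −(0.254062)(0.508786)(630) − (0.254062)(0.860893)(-143) + (0.967188)(447) = 382.17 m.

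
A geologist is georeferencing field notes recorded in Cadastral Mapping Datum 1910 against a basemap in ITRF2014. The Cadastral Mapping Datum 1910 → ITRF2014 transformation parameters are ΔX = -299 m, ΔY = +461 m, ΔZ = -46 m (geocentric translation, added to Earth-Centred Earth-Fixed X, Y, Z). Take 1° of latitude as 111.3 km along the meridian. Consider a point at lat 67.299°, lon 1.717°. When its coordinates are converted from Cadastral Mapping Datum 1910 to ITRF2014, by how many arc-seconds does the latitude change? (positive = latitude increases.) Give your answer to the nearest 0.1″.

sin φ = 0.922531, cos φ = 0.385922, sin λ = 0.029963, cos λ = 0.999551.
North component: ΔN = −sin φ cos λ·ΔX − sin φ sin λ·ΔY + cos φ·ΔZ = −(0.922531)(0.999551)(-299) − (0.922531)(0.029963)(461) + (0.385922)(-46) = 245.22 m.
1° of latitude spans 111300 m, so Δφ = 245.22 / 111300 × 3600 = 7.932″.

Δφ = 7.9″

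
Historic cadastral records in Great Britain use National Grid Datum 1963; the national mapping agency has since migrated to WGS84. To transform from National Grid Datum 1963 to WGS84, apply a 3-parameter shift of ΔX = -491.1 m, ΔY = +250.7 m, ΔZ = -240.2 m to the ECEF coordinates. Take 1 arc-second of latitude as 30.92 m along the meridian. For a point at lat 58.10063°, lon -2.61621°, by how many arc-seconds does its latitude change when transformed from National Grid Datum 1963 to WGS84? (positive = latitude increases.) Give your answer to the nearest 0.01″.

Δφ = 9.68″

sin φ = 0.848977, cos φ = 0.528429, sin λ = -0.045646, cos λ = 0.998958.
North component: ΔN = −sin φ cos λ·ΔX − sin φ sin λ·ΔY + cos φ·ΔZ = −(0.848977)(0.998958)(-491.1) − (0.848977)(-0.045646)(250.7) + (0.528429)(-240.2) = 299.28 m.
1° of latitude spans 3600 × 30.92 = 111312 m, so Δφ = 299.28 / 111312 × 3600 = 9.679″.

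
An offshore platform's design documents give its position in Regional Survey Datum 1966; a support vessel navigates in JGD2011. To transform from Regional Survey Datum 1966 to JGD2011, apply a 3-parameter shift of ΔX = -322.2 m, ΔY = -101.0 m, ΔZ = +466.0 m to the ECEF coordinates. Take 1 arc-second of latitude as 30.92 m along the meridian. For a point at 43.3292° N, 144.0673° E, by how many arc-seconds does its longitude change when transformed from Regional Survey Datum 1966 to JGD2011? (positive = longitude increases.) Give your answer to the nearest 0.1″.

sin φ = 0.686189, cos φ = 0.727423, sin λ = 0.586835, cos λ = -0.809707.
East component: ΔE = −sin λ·ΔX + cos λ·ΔY = −(0.586835)(-322.2) + (-0.809707)(-101.0) = 270.86 m.
1° of latitude spans 3600 × 30.92 = 111312 m; at latitude φ, 1° of longitude spans that × cos φ = 80970.9 m, so Δλ = 270.86 / 80970.9 × 3600 = 12.042″.

Δλ = 12.0″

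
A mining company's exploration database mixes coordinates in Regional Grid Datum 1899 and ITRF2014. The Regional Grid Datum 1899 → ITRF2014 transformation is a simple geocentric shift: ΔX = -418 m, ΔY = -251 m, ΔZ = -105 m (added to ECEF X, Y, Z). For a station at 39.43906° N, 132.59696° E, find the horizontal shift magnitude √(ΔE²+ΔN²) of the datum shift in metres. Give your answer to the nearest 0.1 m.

At φ = 39.43906°, λ = 132.59696°: sin φ = 0.635257, cos φ = 0.772301, sin λ = 0.736133, cos λ = -0.676837.
ΔE = −sin λ·ΔX + cos λ·ΔY = −(0.736133)·(-418) + (-0.676837)·(-251) = 477.59 m.
ΔN = −sin φ cos λ·ΔX − sin φ sin λ·ΔY + cos φ·ΔZ = −(0.635257)(-0.676837)(-418) − (0.635257)(0.736133)(-251) + (0.772301)(-105) = -143.44 m.
Horizontal magnitude = √(ΔE² + ΔN²) = √(477.59² + (-143.44)²) = 498.67 m.

498.7 m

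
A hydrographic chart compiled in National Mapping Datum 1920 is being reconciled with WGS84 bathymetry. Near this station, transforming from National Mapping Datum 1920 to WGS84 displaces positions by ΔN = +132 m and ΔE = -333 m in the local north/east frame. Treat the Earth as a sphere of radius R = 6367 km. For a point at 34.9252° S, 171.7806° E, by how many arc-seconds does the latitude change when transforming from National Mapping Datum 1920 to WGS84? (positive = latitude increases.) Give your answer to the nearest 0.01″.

Δφ = 4.28″

On a sphere of radius R, 1 rad of latitude = R, so Δφ = ΔN / R = 132.0 / 6367000 = 2.0732e-05 rad = 4.276″.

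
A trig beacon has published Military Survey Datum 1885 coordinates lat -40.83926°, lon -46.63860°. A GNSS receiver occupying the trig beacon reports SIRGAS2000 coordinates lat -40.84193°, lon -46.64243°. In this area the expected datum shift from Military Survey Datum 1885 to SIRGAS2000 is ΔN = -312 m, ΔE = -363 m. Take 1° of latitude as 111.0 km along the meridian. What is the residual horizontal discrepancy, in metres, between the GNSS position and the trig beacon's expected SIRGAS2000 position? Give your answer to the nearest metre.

44 m

Observed coordinate differences: Δφ = -0.00267°, Δλ = -0.00383°.
Converting to metres (1° lat = 111000 m, cos φ = 0.756547): observed ΔN = -296.4 m, observed ΔE = -321.6 m.
Subtracting the expected shift leaves a residual of -296.4 − (-312) = 15.6 m north and -321.6 − (-363) = 41.4 m east.
Residual distance = √(15.6² + 41.4²) = 44.2 m.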